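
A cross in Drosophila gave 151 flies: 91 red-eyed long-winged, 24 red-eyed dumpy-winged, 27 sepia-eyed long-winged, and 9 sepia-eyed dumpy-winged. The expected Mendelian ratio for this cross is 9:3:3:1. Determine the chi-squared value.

The 9:3:3:1 ratio has 16 parts, so with N = 151 the expected counts are:
  red-eyed long-winged: 151 × 9/16 = 84.9375
  red-eyed dumpy-winged: 151 × 3/16 = 28.3125
  sepia-eyed long-winged: 151 × 3/16 = 28.3125
  sepia-eyed dumpy-winged: 151 × 1/16 = 9.4375
χ² = Σ (O − E)² / E
  red-eyed long-winged: (91 − 84.9375)² / 84.9375 = 0.4327
  red-eyed dumpy-winged: (24 − 28.3125)² / 28.3125 = 0.6569
  sepia-eyed long-winged: (27 − 28.3125)² / 28.3125 = 0.0608
  sepia-eyed dumpy-winged: (9 − 9.4375)² / 9.4375 = 0.0203
χ² = 0.4327 + 0.6569 + 0.0608 + 0.0203 = 1.1707 ≈ 1.171

1.171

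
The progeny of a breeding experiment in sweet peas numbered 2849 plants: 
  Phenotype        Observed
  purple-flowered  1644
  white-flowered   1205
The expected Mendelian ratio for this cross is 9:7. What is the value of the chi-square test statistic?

2.449

The 9:7 ratio has 16 parts, so with N = 2849 the expected counts are:
  purple-flowered: 2849 × 9/16 = 1602.5625
  white-flowered: 2849 × 7/16 = 1246.4375
χ² = Σ (O − E)² / E
  purple-flowered: (1644 − 1602.5625)² / 1602.5625 = 1.0715
  white-flowered: (1205 − 1246.4375)² / 1246.4375 = 1.3776
χ² = 1.0715 + 1.3776 = 2.4491 ≈ 2.449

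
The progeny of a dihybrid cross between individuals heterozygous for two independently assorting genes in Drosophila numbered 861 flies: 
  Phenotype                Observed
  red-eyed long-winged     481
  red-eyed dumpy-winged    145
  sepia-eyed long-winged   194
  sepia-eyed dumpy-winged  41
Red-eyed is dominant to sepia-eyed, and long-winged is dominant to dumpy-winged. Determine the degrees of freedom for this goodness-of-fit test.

A dihybrid F₂ with independent assortment and complete dominance at both loci gives a 9:3:3:1 phenotypic ratio.
A goodness-of-fit test with 4 phenotype classes has df = 4 − 1 = 3.

3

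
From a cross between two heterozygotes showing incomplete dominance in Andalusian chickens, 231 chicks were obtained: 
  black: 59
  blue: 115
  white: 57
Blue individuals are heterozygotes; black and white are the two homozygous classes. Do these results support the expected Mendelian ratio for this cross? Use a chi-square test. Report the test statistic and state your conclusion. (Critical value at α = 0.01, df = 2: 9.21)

With incomplete dominance, a heterozygote × heterozygote cross gives a 1:2:1 phenotypic ratio.
Total ratio parts = 4. Expected numbers out of 231:
  black: 231 × 1/4 = 57.75
  blue: 231 × 2/4 = 115.5
  white: 231 × 1/4 = 57.75
χ² = Σ (O − E)² / E
  black: (59 − 57.75)² / 57.75 = 0.0271
  blue: (115 − 115.5)² / 115.5 = 0.0022
  white: (57 − 57.75)² / 57.75 = 0.0097
χ² = 0.0271 + 0.0022 + 0.0097 = 0.039
Degrees of freedom = 3 − 1 = 2; critical value at α = 0.01 is 9.21.
Since 0.039 < 9.21, we fail to reject the null hypothesis — the data are consistent with the 1:2:1 ratio.

0.039; consistent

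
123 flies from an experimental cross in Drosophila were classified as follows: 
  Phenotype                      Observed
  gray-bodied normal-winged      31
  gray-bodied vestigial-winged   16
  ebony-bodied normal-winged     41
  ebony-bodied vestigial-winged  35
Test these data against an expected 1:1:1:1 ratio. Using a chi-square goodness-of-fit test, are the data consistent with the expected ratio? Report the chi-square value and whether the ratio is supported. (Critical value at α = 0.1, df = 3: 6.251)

Total ratio parts = 4. Expected numbers out of 123:
  gray-bodied normal-winged: 123 × 1/4 = 30.75
  gray-bodied vestigial-winged: 123 × 1/4 = 30.75
  ebony-bodied normal-winged: 123 × 1/4 = 30.75
  ebony-bodied vestigial-winged: 123 × 1/4 = 30.75
χ² = Σ (O − E)² / E
  gray-bodied normal-winged: (31 − 30.75)² / 30.75 = 0.0020
  gray-bodied vestigial-winged: (16 − 30.75)² / 30.75 = 7.0752
  ebony-bodied normal-winged: (41 − 30.75)² / 30.75 = 3.4167
  ebony-bodied vestigial-winged: (35 − 30.75)² / 30.75 = 0.5874
χ² = 0.0020 + 7.0752 + 3.4167 + 0.5874 = 11.0813 ≈ 11.081
Degrees of freedom = 4 − 1 = 3; critical value at α = 0.1 is 6.251.
Since 11.081 > 6.251, we reject the null hypothesis — the data do not fit the 1:1:1:1 ratio.

11.081; not consistent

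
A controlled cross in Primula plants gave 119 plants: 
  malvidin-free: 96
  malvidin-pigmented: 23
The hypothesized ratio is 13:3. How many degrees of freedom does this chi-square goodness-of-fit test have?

A goodness-of-fit test with 2 phenotype classes has df = 2 − 1 = 1.

1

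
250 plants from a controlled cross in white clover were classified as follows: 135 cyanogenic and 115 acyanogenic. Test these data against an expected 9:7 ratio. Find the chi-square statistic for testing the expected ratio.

0.514

Total ratio parts = 16. Expected numbers out of 250:
  cyanogenic: 250 × 9/16 = 140.625
  acyanogenic: 250 × 7/16 = 109.375
χ² = Σ (O − E)² / E
  cyanogenic: (135 − 140.625)² / 140.625 = 0.2250
  acyanogenic: (115 − 109.375)² / 109.375 = 0.2893
χ² = 0.2250 + 0.2893 = 0.5143 ≈ 0.514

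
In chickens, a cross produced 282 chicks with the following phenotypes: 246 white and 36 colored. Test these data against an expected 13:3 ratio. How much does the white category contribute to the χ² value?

Under the 13:3 hypothesis (Σ ratio = 16, N = 282):
  white: 282 × 13/16 = 229.125
  colored: 282 × 3/16 = 52.875
Contribution of white: (246 − 229.125)² / 229.125 = 1.2428

1.243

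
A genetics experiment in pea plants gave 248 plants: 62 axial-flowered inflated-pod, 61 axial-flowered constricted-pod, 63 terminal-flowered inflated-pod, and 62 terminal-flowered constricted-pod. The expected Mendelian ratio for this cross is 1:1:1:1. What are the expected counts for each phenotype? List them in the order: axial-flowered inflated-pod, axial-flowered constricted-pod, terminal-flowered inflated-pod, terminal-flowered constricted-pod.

Under the 1:1:1:1 hypothesis (Σ ratio = 4, N = 248):
  axial-flowered inflated-pod: 248 × 1/4 = 62
  axial-flowered constricted-pod: 248 × 1/4 = 62
  terminal-flowered inflated-pod: 248 × 1/4 = 62
  terminal-flowered constricted-pod: 248 × 1/4 = 62

62, 62, 62, 62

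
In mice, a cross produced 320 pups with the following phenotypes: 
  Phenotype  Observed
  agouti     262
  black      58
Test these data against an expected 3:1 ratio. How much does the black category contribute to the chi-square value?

Under the 3:1 hypothesis (Σ ratio = 4, N = 320):
  agouti: 320 × 3/4 = 240
  black: 320 × 1/4 = 80
Contribution of black: (58 − 80)² / 80 = 6.0500

6.050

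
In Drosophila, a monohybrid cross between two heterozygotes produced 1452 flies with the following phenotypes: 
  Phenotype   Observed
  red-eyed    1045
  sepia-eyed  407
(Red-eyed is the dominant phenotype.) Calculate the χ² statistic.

7.111

For a monohybrid cross between heterozygotes with complete dominance, the expected phenotypic ratio is 3:1.
The 3:1 ratio has 4 parts, so with N = 1452 the expected counts are:
  red-eyed: 1452 × 3/4 = 1089
  sepia-eyed: 1452 × 1/4 = 363
χ² = Σ (O − E)² / E
  red-eyed: (1045 − 1089)² / 1089 = 1.7778
  sepia-eyed: (407 − 363)² / 363 = 5.3333
χ² = 1.7778 + 5.3333 = 7.1111 ≈ 7.111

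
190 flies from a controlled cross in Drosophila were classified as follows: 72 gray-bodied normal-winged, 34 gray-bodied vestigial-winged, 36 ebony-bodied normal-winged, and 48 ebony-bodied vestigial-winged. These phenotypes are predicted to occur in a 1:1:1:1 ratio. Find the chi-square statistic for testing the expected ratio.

Total ratio parts = 4. Expected numbers out of 190:
  gray-bodied normal-winged: 190 × 1/4 = 47.5
  gray-bodied vestigial-winged: 190 × 1/4 = 47.5
  ebony-bodied normal-winged: 190 × 1/4 = 47.5
  ebony-bodied vestigial-winged: 190 × 1/4 = 47.5
χ² = Σ (O − E)² / E
  gray-bodied normal-winged: (72 − 47.5)² / 47.5 = 12.6368
  gray-bodied vestigial-winged: (34 − 47.5)² / 47.5 = 3.8368
  ebony-bodied normal-winged: (36 − 47.5)² / 47.5 = 2.7842
  ebony-bodied vestigial-winged: (48 − 47.5)² / 47.5 = 0.0053
χ² = 12.6368 + 3.8368 + 2.7842 + 0.0053 = 19.2631 ≈ 19.263

19.263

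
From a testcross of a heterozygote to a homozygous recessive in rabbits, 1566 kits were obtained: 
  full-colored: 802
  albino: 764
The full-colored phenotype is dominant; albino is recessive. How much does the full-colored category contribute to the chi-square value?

A testcross of a heterozygote (Aa × aa) gives a 1:1 phenotypic ratio.
Total ratio parts = 2. Expected numbers out of 1566:
  full-colored: 1566 × 1/2 = 783
  albino: 1566 × 1/2 = 783
Contribution of full-colored: (802 − 783)² / 783 = 0.4610

0.461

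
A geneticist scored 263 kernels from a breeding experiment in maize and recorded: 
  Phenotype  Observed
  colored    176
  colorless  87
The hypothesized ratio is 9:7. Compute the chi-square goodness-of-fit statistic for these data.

12.167

Under the 9:7 hypothesis (Σ ratio = 16, N = 263):
  colored: 263 × 9/16 = 147.9375
  colorless: 263 × 7/16 = 115.0625
χ² = Σ (O − E)² / E
  colored: (176 − 147.9375)² / 147.9375 = 5.3232
  colorless: (87 − 115.0625)² / 115.0625 = 6.8441
χ² = 5.3232 + 6.8441 = 12.1673 ≈ 12.167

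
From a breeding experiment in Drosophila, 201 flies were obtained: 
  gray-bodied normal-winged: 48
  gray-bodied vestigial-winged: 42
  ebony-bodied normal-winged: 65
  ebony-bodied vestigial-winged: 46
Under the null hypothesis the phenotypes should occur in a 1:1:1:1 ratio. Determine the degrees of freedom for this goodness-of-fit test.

A goodness-of-fit test with 4 phenotype classes has df = 4 − 1 = 3.

3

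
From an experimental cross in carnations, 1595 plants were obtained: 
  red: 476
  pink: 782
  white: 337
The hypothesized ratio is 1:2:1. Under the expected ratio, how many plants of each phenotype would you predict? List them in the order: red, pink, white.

398.75, 797.5, 398.75

Total ratio parts = 4. Expected numbers out of 1595:
  red: 1595 × 1/4 = 398.75
  pink: 1595 × 2/4 = 797.5
  white: 1595 × 1/4 = 398.75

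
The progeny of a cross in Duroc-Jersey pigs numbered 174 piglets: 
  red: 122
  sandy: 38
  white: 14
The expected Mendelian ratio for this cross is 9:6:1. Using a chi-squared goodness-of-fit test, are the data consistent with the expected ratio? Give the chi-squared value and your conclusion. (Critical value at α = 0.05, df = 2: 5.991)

18.225; not consistent

The 9:6:1 ratio has 16 parts, so with N = 174 the expected counts are:
  red: 174 × 9/16 = 97.875
  sandy: 174 × 6/16 = 65.25
  white: 174 × 1/16 = 10.875
χ² = Σ (O − E)² / E
  red: (122 − 97.875)² / 97.875 = 5.9465
  sandy: (38 − 65.25)² / 65.25 = 11.3803
  white: (14 − 10.875)² / 10.875 = 0.8980
χ² = 5.9465 + 11.3803 + 0.8980 = 18.2248 ≈ 18.225
Degrees of freedom = 3 − 1 = 2; critical value at α = 0.05 is 5.991.
Since 18.225 > 5.991, we reject the null hypothesis — the data do not fit the 9:6:1 ratio.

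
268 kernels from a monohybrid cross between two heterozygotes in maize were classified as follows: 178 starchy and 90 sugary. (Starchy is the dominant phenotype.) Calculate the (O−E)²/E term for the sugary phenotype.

For a monohybrid cross between heterozygotes with complete dominance, the expected phenotypic ratio is 3:1.
The 3:1 ratio has 4 parts, so with N = 268 the expected counts are:
  starchy: 268 × 3/4 = 201
  sugary: 268 × 1/4 = 67
Contribution of sugary: (90 − 67)² / 67 = 7.8955

7.896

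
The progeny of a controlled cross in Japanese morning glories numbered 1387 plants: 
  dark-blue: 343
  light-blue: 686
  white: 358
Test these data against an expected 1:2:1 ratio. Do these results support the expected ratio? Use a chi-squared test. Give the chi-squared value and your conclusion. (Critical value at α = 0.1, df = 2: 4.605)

Expected counts for N = 1387 under a 1:2:1 ratio (total parts = 4):
  dark-blue: 1387 × 1/4 = 346.75
  light-blue: 1387 × 2/4 = 693.5
  white: 1387 × 1/4 = 346.75
χ² = Σ (O − E)² / E
  dark-blue: (343 − 346.75)² / 346.75 = 0.0406
  light-blue: (686 − 693.5)² / 693.5 = 0.0811
  white: (358 − 346.75)² / 346.75 = 0.3650
χ² = 0.0406 + 0.0811 + 0.3650 = 0.4867 ≈ 0.487
Degrees of freedom = 3 − 1 = 2; critical value at α = 0.1 is 4.605.
Since 0.487 < 4.605, we fail to reject the null hypothesis — the data are consistent with the 1:2:1 ratio.

0.487; consistent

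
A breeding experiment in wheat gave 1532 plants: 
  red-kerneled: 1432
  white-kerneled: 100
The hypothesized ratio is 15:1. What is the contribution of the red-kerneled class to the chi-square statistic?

The 15:1 ratio has 16 parts, so with N = 1532 the expected counts are:
  red-kerneled: 1532 × 15/16 = 1436.25
  white-kerneled: 1532 × 1/16 = 95.75
Contribution of red-kerneled: (1432 − 1436.25)² / 1436.25 = 0.0126

0.013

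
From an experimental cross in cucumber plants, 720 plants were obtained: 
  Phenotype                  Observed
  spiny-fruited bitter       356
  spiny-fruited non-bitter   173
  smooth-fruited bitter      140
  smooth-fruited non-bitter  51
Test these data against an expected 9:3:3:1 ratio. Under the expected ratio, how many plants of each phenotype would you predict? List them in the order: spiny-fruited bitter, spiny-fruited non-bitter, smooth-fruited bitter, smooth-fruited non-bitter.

405, 135, 135, 45

Total ratio parts = 16. Expected numbers out of 720:
  spiny-fruited bitter: 720 × 9/16 = 405
  spiny-fruited non-bitter: 720 × 3/16 = 135
  smooth-fruited bitter: 720 × 3/16 = 135
  smooth-fruited non-bitter: 720 × 1/16 = 45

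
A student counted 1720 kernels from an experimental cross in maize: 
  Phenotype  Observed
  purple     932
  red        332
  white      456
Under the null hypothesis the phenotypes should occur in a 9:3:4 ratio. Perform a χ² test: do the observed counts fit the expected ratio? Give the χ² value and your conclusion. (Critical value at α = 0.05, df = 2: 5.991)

3.155; consistent

The 9:3:4 ratio has 16 parts, so with N = 1720 the expected counts are:
  purple: 1720 × 9/16 = 967.5
  red: 1720 × 3/16 = 322.5
  white: 1720 × 4/16 = 430
χ² = Σ (O − E)² / E
  purple: (932 − 967.5)² / 967.5 = 1.3026
  red: (332 − 322.5)² / 322.5 = 0.2798
  white: (456 − 430)² / 430 = 1.5721
χ² = 1.3026 + 0.2798 + 1.5721 = 3.1545 ≈ 3.155
Degrees of freedom = 3 − 1 = 2; critical value at α = 0.05 is 5.991.
Since 3.155 < 5.991, we fail to reject the null hypothesis — the data are consistent with the 9:3:4 ratio.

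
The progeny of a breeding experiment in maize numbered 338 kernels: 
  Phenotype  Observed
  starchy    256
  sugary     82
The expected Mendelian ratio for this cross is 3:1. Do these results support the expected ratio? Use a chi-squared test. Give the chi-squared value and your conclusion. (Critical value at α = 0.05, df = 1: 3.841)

Under the 3:1 hypothesis (Σ ratio = 4, N = 338):
  starchy: 338 × 3/4 = 253.5
  sugary: 338 × 1/4 = 84.5
χ² = Σ (O − E)² / E
  starchy: (256 − 253.5)² / 253.5 = 0.0247
  sugary: (82 − 84.5)² / 84.5 = 0.0740
χ² = 0.0247 + 0.0740 = 0.0987 ≈ 0.099
Degrees of freedom = 2 − 1 = 1; critical value at α = 0.05 is 3.841.
Since 0.099 < 3.841, we fail to reject the null hypothesis — the data are consistent with the 3:1 ratio.

0.099; consistent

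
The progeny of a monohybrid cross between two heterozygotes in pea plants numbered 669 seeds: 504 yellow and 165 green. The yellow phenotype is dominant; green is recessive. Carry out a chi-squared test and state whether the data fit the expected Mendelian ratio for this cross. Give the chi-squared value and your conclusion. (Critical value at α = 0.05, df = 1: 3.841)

For a monohybrid cross between heterozygotes with complete dominance, the expected phenotypic ratio is 3:1.
Expected counts for N = 669 under a 3:1 ratio (total parts = 4):
  yellow: 669 × 3/4 = 501.75
  green: 669 × 1/4 = 167.25
χ² = Σ (O − E)² / E
  yellow: (504 − 501.75)² / 501.75 = 0.0101
  green: (165 − 167.25)² / 167.25 = 0.0303
χ² = 0.0101 + 0.0303 = 0.0404 ≈ 0.040
Degrees of freedom = 2 − 1 = 1; critical value at α = 0.05 is 3.841.
Since 0.040 < 3.841, we fail to reject the null hypothesis — the data are consistent with the 3:1 ratio.

0.040; consistent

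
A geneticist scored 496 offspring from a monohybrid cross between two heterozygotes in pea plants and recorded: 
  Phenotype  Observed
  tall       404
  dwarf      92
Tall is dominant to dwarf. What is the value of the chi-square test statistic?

11.011

For a monohybrid cross between heterozygotes with complete dominance, the expected phenotypic ratio is 3:1.
Under the 3:1 hypothesis (Σ ratio = 4, N = 496):
  tall: 496 × 3/4 = 372
  dwarf: 496 × 1/4 = 124
χ² = Σ (O − E)² / E
  tall: (404 − 372)² / 372 = 2.7527
  dwarf: (92 − 124)² / 124 = 8.2581
χ² = 2.7527 + 8.2581 = 11.0108 ≈ 11.011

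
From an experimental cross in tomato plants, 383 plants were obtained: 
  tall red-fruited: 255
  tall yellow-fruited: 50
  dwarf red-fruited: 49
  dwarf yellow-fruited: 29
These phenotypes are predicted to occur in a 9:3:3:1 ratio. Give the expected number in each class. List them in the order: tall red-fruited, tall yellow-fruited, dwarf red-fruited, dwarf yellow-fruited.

215.4375, 71.8125, 71.8125, 23.9375

The 9:3:3:1 ratio has 16 parts, so with N = 383 the expected counts are:
  tall red-fruited: 383 × 9/16 = 215.4375
  tall yellow-fruited: 383 × 3/16 = 71.8125
  dwarf red-fruited: 383 × 3/16 = 71.8125
  dwarf yellow-fruited: 383 × 1/16 = 23.9375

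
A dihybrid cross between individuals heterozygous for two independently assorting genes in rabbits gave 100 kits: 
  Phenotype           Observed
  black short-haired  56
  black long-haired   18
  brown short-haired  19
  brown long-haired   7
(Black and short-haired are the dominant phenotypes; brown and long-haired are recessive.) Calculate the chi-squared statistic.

0.124

A dihybrid F₂ with independent assortment and complete dominance at both loci gives a 9:3:3:1 phenotypic ratio.
Expected counts for N = 100 under a 9:3:3:1 ratio (total parts = 16):
  black short-haired: 100 × 9/16 = 56.25
  black long-haired: 100 × 3/16 = 18.75
  brown short-haired: 100 × 3/16 = 18.75
  brown long-haired: 100 × 1/16 = 6.25
χ² = Σ (O − E)² / E
  black short-haired: (56 − 56.25)² / 56.25 = 0.0011
  black long-haired: (18 − 18.75)² / 18.75 = 0.0300
  brown short-haired: (19 − 18.75)² / 18.75 = 0.0033
  brown long-haired: (7 − 6.25)² / 6.25 = 0.0900
χ² = 0.0011 + 0.0300 + 0.0033 + 0.0900 = 0.1244 ≈ 0.124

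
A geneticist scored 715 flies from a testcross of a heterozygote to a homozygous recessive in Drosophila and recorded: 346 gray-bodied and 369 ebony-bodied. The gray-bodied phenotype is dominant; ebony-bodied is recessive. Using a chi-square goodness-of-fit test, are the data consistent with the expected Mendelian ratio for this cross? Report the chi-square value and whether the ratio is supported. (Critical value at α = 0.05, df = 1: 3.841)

A testcross of a heterozygote (Aa × aa) gives a 1:1 phenotypic ratio.
The 1:1 ratio has 2 parts, so with N = 715 the expected counts are:
  gray-bodied: 715 × 1/2 = 357.5
  ebony-bodied: 715 × 1/2 = 357.5
χ² = Σ (O − E)² / E
  gray-bodied: (346 − 357.5)² / 357.5 = 0.3699
  ebony-bodied: (369 − 357.5)² / 357.5 = 0.3699
χ² = 0.3699 + 0.3699 = 0.7398 ≈ 0.740
Degrees of freedom = 2 − 1 = 1; critical value at α = 0.05 is 3.841.
Since 0.740 < 3.841, we fail to reject the null hypothesis — the data are consistent with the 1:1 ratio.

0.740; consistent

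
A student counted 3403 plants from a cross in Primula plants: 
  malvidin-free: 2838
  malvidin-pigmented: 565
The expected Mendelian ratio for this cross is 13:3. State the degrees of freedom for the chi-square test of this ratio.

1

A goodness-of-fit test with 2 phenotype classes has df = 2 − 1 = 1.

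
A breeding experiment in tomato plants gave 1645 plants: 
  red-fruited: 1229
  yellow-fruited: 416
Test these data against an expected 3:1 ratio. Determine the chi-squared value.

Total ratio parts = 4. Expected numbers out of 1645:
  red-fruited: 1645 × 3/4 = 1233.75
  yellow-fruited: 1645 × 1/4 = 411.25
χ² = Σ (O − E)² / E
  red-fruited: (1229 − 1233.75)² / 1233.75 = 0.0183
  yellow-fruited: (416 − 411.25)² / 411.25 = 0.0549
χ² = 0.0183 + 0.0549 = 0.0732 ≈ 0.073

0.073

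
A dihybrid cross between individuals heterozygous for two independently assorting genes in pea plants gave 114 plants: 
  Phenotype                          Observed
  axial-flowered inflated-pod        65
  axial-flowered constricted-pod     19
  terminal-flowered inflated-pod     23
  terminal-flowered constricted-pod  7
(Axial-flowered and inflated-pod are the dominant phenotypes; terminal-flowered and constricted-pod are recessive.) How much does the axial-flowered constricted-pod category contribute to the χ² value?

A dihybrid F₂ with independent assortment and complete dominance at both loci gives a 9:3:3:1 phenotypic ratio.
The 9:3:3:1 ratio has 16 parts, so with N = 114 the expected counts are:
  axial-flowered inflated-pod: 114 × 9/16 = 64.125
  axial-flowered constricted-pod: 114 × 3/16 = 21.375
  terminal-flowered inflated-pod: 114 × 3/16 = 21.375
  terminal-flowered constricted-pod: 114 × 1/16 = 7.125
Contribution of axial-flowered constricted-pod: (19 − 21.375)² / 21.375 = 0.2639

0.264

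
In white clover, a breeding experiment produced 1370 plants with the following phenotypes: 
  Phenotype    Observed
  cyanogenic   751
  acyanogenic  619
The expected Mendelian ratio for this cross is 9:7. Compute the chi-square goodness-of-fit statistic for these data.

1.142

Expected counts for N = 1370 under a 9:7 ratio (total parts = 16):
  cyanogenic: 1370 × 9/16 = 770.625
  acyanogenic: 1370 × 7/16 = 599.375
χ² = Σ (O − E)² / E
  cyanogenic: (751 − 770.625)² / 770.625 = 0.4998
  acyanogenic: (619 − 599.375)² / 599.375 = 0.6426
χ² = 0.4998 + 0.6426 = 1.1424 ≈ 1.142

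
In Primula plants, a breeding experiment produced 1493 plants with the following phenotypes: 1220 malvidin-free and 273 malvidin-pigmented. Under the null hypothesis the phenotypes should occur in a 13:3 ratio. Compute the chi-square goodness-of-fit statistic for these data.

Total ratio parts = 16. Expected numbers out of 1493:
  malvidin-free: 1493 × 13/16 = 1213.0625
  malvidin-pigmented: 1493 × 3/16 = 279.9375
χ² = Σ (O − E)² / E
  malvidin-free: (1220 − 1213.0625)² / 1213.0625 = 0.0397
  malvidin-pigmented: (273 − 279.9375)² / 279.9375 = 0.1719
χ² = 0.0397 + 0.1719 = 0.2116 ≈ 0.212

0.212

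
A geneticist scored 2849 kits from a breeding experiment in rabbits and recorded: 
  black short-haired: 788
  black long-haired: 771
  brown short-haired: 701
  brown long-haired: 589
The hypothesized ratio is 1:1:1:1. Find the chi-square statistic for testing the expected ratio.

34.408

Expected counts for N = 2849 under a 1:1:1:1 ratio (total parts = 4):
  black short-haired: 2849 × 1/4 = 712.25
  black long-haired: 2849 × 1/4 = 712.25
  brown short-haired: 2849 × 1/4 = 712.25
  brown long-haired: 2849 × 1/4 = 712.25
χ² = Σ (O − E)² / E
  black short-haired: (788 − 712.25)² / 712.25 = 8.0562
  black long-haired: (771 − 712.25)² / 712.25 = 4.8460
  brown short-haired: (701 − 712.25)² / 712.25 = 0.1777
  brown long-haired: (589 − 712.25)² / 712.25 = 21.3276
χ² = 8.0562 + 4.8460 + 0.1777 + 21.3276 = 34.4075 ≈ 34.408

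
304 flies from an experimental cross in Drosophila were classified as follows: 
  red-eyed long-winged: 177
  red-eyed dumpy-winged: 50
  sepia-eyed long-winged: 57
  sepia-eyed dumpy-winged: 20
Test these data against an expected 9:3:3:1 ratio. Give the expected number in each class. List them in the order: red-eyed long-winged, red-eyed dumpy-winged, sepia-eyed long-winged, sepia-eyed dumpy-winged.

The 9:3:3:1 ratio has 16 parts, so with N = 304 the expected counts are:
  red-eyed long-winged: 304 × 9/16 = 171
  red-eyed dumpy-winged: 304 × 3/16 = 57
  sepia-eyed long-winged: 304 × 3/16 = 57
  sepia-eyed dumpy-winged: 304 × 1/16 = 19

171, 57, 57, 19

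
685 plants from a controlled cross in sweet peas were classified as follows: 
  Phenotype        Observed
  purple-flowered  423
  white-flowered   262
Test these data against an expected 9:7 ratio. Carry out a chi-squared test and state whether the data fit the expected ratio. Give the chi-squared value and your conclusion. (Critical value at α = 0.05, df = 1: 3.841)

8.426; not consistent

Total ratio parts = 16. Expected numbers out of 685:
  purple-flowered: 685 × 9/16 = 385.3125
  white-flowered: 685 × 7/16 = 299.6875
χ² = Σ (O − E)² / E
  purple-flowered: (423 − 385.3125)² / 385.3125 = 3.6862
  white-flowered: (262 − 299.6875)² / 299.6875 = 4.7394
χ² = 3.6862 + 4.7394 = 8.4256 ≈ 8.426
Degrees of freedom = 2 − 1 = 1; critical value at α = 0.05 is 3.841.
Since 8.426 > 3.841, we reject the null hypothesis — the data do not fit the 9:7 ratio.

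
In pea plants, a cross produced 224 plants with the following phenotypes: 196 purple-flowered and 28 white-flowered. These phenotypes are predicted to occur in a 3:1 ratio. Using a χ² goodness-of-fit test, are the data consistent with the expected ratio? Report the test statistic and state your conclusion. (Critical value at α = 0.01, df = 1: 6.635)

The 3:1 ratio has 4 parts, so with N = 224 the expected counts are:
  purple-flowered: 224 × 3/4 = 168
  white-flowered: 224 × 1/4 = 56
χ² = Σ (O − E)² / E
  purple-flowered: (196 − 168)² / 168 = 4.6667
  white-flowered: (28 − 56)² / 56 = 14.0000
χ² = 4.6667 + 14.0000 = 18.6667 ≈ 18.667
Degrees of freedom = 2 − 1 = 1; critical value at α = 0.01 is 6.635.
Since 18.667 > 6.635, we reject the null hypothesis — the data do not fit the 3:1 ratio.

18.667; not consistent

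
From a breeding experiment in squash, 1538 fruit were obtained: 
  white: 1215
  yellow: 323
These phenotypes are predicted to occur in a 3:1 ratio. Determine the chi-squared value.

The 3:1 ratio has 4 parts, so with N = 1538 the expected counts are:
  white: 1538 × 3/4 = 1153.5
  yellow: 1538 × 1/4 = 384.5
χ² = Σ (O − E)² / E
  white: (1215 − 1153.5)² / 1153.5 = 3.2789
  yellow: (323 − 384.5)² / 384.5 = 9.8368
χ² = 3.2789 + 9.8368 = 13.1157 ≈ 13.116

13.116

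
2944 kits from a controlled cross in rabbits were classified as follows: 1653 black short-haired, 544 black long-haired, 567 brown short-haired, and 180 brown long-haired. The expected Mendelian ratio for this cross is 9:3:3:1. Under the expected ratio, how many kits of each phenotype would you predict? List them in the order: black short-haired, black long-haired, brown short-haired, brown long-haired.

1656, 552, 552, 184

Expected counts for N = 2944 under a 9:3:3:1 ratio (total parts = 16):
  black short-haired: 2944 × 9/16 = 1656
  black long-haired: 2944 × 3/16 = 552
  brown short-haired: 2944 × 3/16 = 552
  brown long-haired: 2944 × 1/16 = 184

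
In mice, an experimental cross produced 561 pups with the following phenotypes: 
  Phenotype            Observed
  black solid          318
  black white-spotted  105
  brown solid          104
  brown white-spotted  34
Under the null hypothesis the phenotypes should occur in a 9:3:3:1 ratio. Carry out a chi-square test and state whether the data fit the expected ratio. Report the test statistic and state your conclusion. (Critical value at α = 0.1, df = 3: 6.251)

Expected counts for N = 561 under a 9:3:3:1 ratio (total parts = 16):
  black solid: 561 × 9/16 = 315.5625
  black white-spotted: 561 × 3/16 = 105.1875
  brown solid: 561 × 3/16 = 105.1875
  brown white-spotted: 561 × 1/16 = 35.0625
χ² = Σ (O − E)² / E
  black solid: (318 − 315.5625)² / 315.5625 = 0.0188
  black white-spotted: (105 − 105.1875)² / 105.1875 = 0.0003
  brown solid: (104 − 105.1875)² / 105.1875 = 0.0134
  brown white-spotted: (34 − 35.0625)² / 35.0625 = 0.0322
χ² = 0.0188 + 0.0003 + 0.0134 + 0.0322 = 0.0647 ≈ 0.065
Degrees of freedom = 4 − 1 = 3; critical value at α = 0.1 is 6.251.
Since 0.065 < 6.251, we fail to reject the null hypothesis — the data are consistent with the 9:3:3:1 ratio.

0.065; consistent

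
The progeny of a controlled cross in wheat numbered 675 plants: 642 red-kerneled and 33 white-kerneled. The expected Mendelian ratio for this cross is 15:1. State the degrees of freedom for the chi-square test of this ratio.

A goodness-of-fit test with 2 phenotype classes has df = 2 − 1 = 1.

1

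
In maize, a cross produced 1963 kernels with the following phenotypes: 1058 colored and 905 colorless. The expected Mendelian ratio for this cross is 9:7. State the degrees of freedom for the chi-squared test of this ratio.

A goodness-of-fit test with 2 phenotype classes has df = 2 − 1 = 1.

1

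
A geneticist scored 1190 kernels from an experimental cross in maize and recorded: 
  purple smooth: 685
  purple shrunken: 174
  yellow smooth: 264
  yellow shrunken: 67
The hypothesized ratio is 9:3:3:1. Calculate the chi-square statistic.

19.400

Under the 9:3:3:1 hypothesis (Σ ratio = 16, N = 1190):
  purple smooth: 1190 × 9/16 = 669.375
  purple shrunken: 1190 × 3/16 = 223.125
  yellow smooth: 1190 × 3/16 = 223.125
  yellow shrunken: 1190 × 1/16 = 74.375
χ² = Σ (O − E)² / E
  purple smooth: (685 − 669.375)² / 669.375 = 0.3647
  purple shrunken: (174 − 223.125)² / 223.125 = 10.8158
  yellow smooth: (264 − 223.125)² / 223.125 = 7.4880
  yellow shrunken: (67 − 74.375)² / 74.375 = 0.7313
χ² = 0.3647 + 10.8158 + 7.4880 + 0.7313 = 19.3998 ≈ 19.400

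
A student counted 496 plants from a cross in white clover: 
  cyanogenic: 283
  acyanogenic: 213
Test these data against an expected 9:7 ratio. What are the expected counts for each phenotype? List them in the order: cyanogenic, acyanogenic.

279, 217

Under the 9:7 hypothesis (Σ ratio = 16, N = 496):
  cyanogenic: 496 × 9/16 = 279
  acyanogenic: 496 × 7/16 = 217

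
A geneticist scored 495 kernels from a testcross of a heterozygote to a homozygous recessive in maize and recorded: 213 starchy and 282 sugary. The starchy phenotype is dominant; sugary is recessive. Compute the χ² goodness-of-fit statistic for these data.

A testcross of a heterozygote (Aa × aa) gives a 1:1 phenotypic ratio.
Expected counts for N = 495 under a 1:1 ratio (total parts = 2):
  starchy: 495 × 1/2 = 247.5
  sugary: 495 × 1/2 = 247.5
χ² = Σ (O − E)² / E
  starchy: (213 − 247.5)² / 247.5 = 4.8091
  sugary: (282 − 247.5)² / 247.5 = 4.8091
χ² = 4.8091 + 4.8091 = 9.6182 ≈ 9.618

9.618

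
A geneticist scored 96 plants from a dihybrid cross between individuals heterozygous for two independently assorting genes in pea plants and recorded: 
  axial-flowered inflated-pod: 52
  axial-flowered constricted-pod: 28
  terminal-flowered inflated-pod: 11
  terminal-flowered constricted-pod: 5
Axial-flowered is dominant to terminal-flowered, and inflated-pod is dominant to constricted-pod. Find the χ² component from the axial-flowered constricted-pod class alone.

5.556

A dihybrid F₂ with independent assortment and complete dominance at both loci gives a 9:3:3:1 phenotypic ratio.
Under the 9:3:3:1 hypothesis (Σ ratio = 16, N = 96):
  axial-flowered inflated-pod: 96 × 9/16 = 54
  axial-flowered constricted-pod: 96 × 3/16 = 18
  terminal-flowered inflated-pod: 96 × 3/16 = 18
  terminal-flowered constricted-pod: 96 × 1/16 = 6
Contribution of axial-flowered constricted-pod: (28 − 18)² / 18 = 5.5556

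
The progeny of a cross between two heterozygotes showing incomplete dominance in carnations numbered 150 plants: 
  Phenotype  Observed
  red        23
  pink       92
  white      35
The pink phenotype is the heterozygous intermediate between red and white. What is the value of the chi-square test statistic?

9.627

With incomplete dominance, a heterozygote × heterozygote cross gives a 1:2:1 phenotypic ratio.
Total ratio parts = 4. Expected numbers out of 150:
  red: 150 × 1/4 = 37.5
  pink: 150 × 2/4 = 75
  white: 150 × 1/4 = 37.5
χ² = Σ (O − E)² / E
  red: (23 − 37.5)² / 37.5 = 5.6067
  pink: (92 − 75)² / 75 = 3.8533
  white: (35 − 37.5)² / 37.5 = 0.1667
χ² = 5.6067 + 3.8533 + 0.1667 = 9.6267 ≈ 9.627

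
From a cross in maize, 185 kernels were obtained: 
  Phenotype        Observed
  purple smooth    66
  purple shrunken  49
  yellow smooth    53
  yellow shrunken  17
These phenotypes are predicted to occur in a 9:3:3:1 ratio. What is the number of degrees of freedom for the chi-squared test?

3

A goodness-of-fit test with 4 phenotype classes has df = 4 − 1 = 3.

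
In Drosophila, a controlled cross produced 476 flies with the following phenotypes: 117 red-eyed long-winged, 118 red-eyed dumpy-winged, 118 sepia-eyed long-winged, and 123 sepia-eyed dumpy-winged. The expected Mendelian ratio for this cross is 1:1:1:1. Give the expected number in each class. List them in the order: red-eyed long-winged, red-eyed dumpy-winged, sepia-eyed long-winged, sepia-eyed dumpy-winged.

Total ratio parts = 4. Expected numbers out of 476:
  red-eyed long-winged: 476 × 1/4 = 119
  red-eyed dumpy-winged: 476 × 1/4 = 119
  sepia-eyed long-winged: 476 × 1/4 = 119
  sepia-eyed dumpy-winged: 476 × 1/4 = 119

119, 119, 119, 119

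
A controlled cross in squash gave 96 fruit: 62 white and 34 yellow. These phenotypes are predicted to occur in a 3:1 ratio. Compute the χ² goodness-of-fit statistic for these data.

Under the 3:1 hypothesis (Σ ratio = 4, N = 96):
  white: 96 × 3/4 = 72
  yellow: 96 × 1/4 = 24
χ² = Σ (O − E)² / E
  white: (62 − 72)² / 72 = 1.3889
  yellow: (34 − 24)² / 24 = 4.1667
χ² = 1.3889 + 4.1667 = 5.5556 ≈ 5.556

5.556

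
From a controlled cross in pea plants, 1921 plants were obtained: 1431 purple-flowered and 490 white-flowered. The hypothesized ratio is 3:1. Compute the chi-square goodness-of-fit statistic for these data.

0.264

Under the 3:1 hypothesis (Σ ratio = 4, N = 1921):
  purple-flowered: 1921 × 3/4 = 1440.75
  white-flowered: 1921 × 1/4 = 480.25
χ² = Σ (O − E)² / E
  purple-flowered: (1431 − 1440.75)² / 1440.75 = 0.0660
  white-flowered: (490 − 480.25)² / 480.25 = 0.1979
χ² = 0.0660 + 0.1979 = 0.2639 ≈ 0.264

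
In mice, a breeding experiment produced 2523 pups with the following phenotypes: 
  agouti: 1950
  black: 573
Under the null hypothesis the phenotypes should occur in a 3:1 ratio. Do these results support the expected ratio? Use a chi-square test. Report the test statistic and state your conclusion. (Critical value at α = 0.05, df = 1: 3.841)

7.050; not consistent

Total ratio parts = 4. Expected numbers out of 2523:
  agouti: 2523 × 3/4 = 1892.25
  black: 2523 × 1/4 = 630.75
χ² = Σ (O − E)² / E
  agouti: (1950 − 1892.25)² / 1892.25 = 1.7625
  black: (573 − 630.75)² / 630.75 = 5.2875
χ² = 1.7625 + 5.2875 = 7.050
Degrees of freedom = 2 − 1 = 1; critical value at α = 0.05 is 3.841.
Since 7.050 > 3.841, we reject the null hypothesis — the data do not fit the 3:1 ratio.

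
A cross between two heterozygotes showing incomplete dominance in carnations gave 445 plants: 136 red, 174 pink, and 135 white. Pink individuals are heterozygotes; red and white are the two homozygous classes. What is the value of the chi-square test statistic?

21.148

With incomplete dominance, a heterozygote × heterozygote cross gives a 1:2:1 phenotypic ratio.
Under the 1:2:1 hypothesis (Σ ratio = 4, N = 445):
  red: 445 × 1/4 = 111.25
  pink: 445 × 2/4 = 222.5
  white: 445 × 1/4 = 111.25
χ² = Σ (O − E)² / E
  red: (136 − 111.25)² / 111.25 = 5.5062
  pink: (174 − 222.5)² / 222.5 = 10.5719
  white: (135 − 111.25)² / 111.25 = 5.0702
χ² = 5.5062 + 10.5719 + 5.0702 = 21.1483 ≈ 21.148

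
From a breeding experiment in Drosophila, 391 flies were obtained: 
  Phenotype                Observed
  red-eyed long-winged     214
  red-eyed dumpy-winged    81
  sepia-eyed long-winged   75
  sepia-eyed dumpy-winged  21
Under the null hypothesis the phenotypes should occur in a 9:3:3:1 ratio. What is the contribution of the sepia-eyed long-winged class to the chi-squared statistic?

Under the 9:3:3:1 hypothesis (Σ ratio = 16, N = 391):
  red-eyed long-winged: 391 × 9/16 = 219.9375
  red-eyed dumpy-winged: 391 × 3/16 = 73.3125
  sepia-eyed long-winged: 391 × 3/16 = 73.3125
  sepia-eyed dumpy-winged: 391 × 1/16 = 24.4375
Contribution of sepia-eyed long-winged: (75 − 73.3125)² / 73.3125 = 0.0388

0.039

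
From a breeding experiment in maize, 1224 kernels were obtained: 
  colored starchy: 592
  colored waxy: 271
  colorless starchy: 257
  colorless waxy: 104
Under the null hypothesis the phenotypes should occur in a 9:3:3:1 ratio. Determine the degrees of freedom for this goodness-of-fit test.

3

A goodness-of-fit test with 4 phenotype classes has df = 4 − 1 = 3.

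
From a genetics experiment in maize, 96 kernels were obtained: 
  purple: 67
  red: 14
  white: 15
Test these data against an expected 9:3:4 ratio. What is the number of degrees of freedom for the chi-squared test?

2

A goodness-of-fit test with 3 phenotype classes has df = 3 − 1 = 2.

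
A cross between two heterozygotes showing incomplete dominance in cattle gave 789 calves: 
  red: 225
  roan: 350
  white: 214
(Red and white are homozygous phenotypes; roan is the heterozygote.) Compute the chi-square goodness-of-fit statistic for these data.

With incomplete dominance, a heterozygote × heterozygote cross gives a 1:2:1 phenotypic ratio.
Total ratio parts = 4. Expected numbers out of 789:
  red: 789 × 1/4 = 197.25
  roan: 789 × 2/4 = 394.5
  white: 789 × 1/4 = 197.25
χ² = Σ (O − E)² / E
  red: (225 − 197.25)² / 197.25 = 3.9040
  roan: (350 − 394.5)² / 394.5 = 5.0196
  white: (214 − 197.25)² / 197.25 = 1.4224
χ² = 3.9040 + 5.0196 + 1.4224 = 10.346

10.346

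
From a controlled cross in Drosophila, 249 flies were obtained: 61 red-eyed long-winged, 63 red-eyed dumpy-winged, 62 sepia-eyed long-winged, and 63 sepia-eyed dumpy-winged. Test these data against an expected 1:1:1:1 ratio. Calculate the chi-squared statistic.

0.044

The 1:1:1:1 ratio has 4 parts, so with N = 249 the expected counts are:
  red-eyed long-winged: 249 × 1/4 = 62.25
  red-eyed dumpy-winged: 249 × 1/4 = 62.25
  sepia-eyed long-winged: 249 × 1/4 = 62.25
  sepia-eyed dumpy-winged: 249 × 1/4 = 62.25
χ² = Σ (O − E)² / E
  red-eyed long-winged: (61 − 62.25)² / 62.25 = 0.0251
  red-eyed dumpy-winged: (63 − 62.25)² / 62.25 = 0.0090
  sepia-eyed long-winged: (62 − 62.25)² / 62.25 = 0.0010
  sepia-eyed dumpy-winged: (63 − 62.25)² / 62.25 = 0.0090
χ² = 0.0251 + 0.0090 + 0.0010 + 0.0090 = 0.0441 ≈ 0.044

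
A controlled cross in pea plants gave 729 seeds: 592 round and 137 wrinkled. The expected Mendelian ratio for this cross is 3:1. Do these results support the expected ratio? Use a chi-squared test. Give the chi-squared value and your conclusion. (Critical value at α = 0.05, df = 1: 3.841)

Total ratio parts = 4. Expected numbers out of 729:
  round: 729 × 3/4 = 546.75
  wrinkled: 729 × 1/4 = 182.25
χ² = Σ (O − E)² / E
  round: (592 − 546.75)² / 546.75 = 3.7450
  wrinkled: (137 − 182.25)² / 182.25 = 11.2349
χ² = 3.7450 + 11.2349 = 14.9799 ≈ 14.980
Degrees of freedom = 2 − 1 = 1; critical value at α = 0.05 is 3.841.
Since 14.980 > 3.841, we reject the null hypothesis — the data do not fit the 3:1 ratio.

14.980; not consistent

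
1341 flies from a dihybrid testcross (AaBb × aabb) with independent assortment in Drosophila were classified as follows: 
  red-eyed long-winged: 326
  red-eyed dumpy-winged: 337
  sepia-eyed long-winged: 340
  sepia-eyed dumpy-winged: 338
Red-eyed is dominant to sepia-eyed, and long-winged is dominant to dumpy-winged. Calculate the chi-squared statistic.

A dihybrid testcross with independent assortment gives a 1:1:1:1 ratio.
The 1:1:1:1 ratio has 4 parts, so with N = 1341 the expected counts are:
  red-eyed long-winged: 1341 × 1/4 = 335.25
  red-eyed dumpy-winged: 1341 × 1/4 = 335.25
  sepia-eyed long-winged: 1341 × 1/4 = 335.25
  sepia-eyed dumpy-winged: 1341 × 1/4 = 335.25
χ² = Σ (O − E)² / E
  red-eyed long-winged: (326 − 335.25)² / 335.25 = 0.2552
  red-eyed dumpy-winged: (337 − 335.25)² / 335.25 = 0.0091
  sepia-eyed long-winged: (340 − 335.25)² / 335.25 = 0.0673
  sepia-eyed dumpy-winged: (338 − 335.25)² / 335.25 = 0.0226
χ² = 0.2552 + 0.0091 + 0.0673 + 0.0226 = 0.3542 ≈ 0.354

0.354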